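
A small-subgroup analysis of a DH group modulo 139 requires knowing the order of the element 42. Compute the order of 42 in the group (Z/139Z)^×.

3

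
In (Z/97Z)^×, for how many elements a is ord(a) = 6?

2

φ(97) = 97 − 1 = 96 = 2^5 · 3.
Since (Z/97Z)^× is cyclic of order 96, the number of elements of order d is φ(d) when d | 96 and 0 otherwise.
6 = 2 · 3 divides 96, and φ(6) = 2.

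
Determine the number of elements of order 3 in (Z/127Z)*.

2

φ(127) = 127 − 1 = 126 = 2 · 3^2 · 7.
(Z/127Z)^× is cyclic (|G| = 126); a cyclic group of order m has exactly φ(d) elements of each order d | m, and none otherwise.
3 | 126, and φ(3) = 3 − 1 = 2.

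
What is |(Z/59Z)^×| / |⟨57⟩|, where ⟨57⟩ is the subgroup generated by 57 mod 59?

2

By Lagrange's theorem, ord_59(57) divides φ(59) = 59 − 1 = 58 = 2 · 29.
Divisors of 58: 1, 2, 29, 58.
Check 57^d mod 59 for each divisor in increasing order:
57^1 ≡ 57
57^2 ≡ 4
57^29 ≡ 1
So ord_59(57) = 29, hence |⟨57⟩| = 29.
Index = |(Z/59Z)^×| / |⟨57⟩| = 58 / 29 = 2.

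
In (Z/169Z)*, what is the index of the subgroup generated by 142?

Since 142 ∈ (Z/169Z)^×, its order divides φ(169) = φ(13^2) = 13·(13−1) = 156 = 2^2 · 3 · 13.
Divisors of 156: 1, 2, 3, 4, 6, 12, 13, 26, 39, 52, 78, 156.
Compute 142^d (mod 169) for the divisors d until we hit 1:
142^1 ≡ 142 (mod 169)
142^2 ≡ 53 (mod 169)
142^3 ≡ 90 (mod 169)
142^4 ≡ 105 (mod 169)
142^6 ≡ 157 (mod 169)
142^12 ≡ 144 (mod 169)
142^13 ≡ 168 (mod 169)
142^26 ≡ 1 (mod 169) ✓
Thus |⟨142⟩| = ord(142) = 26.
The index is φ(169) / ord(142) = 156 / 26 = 6.

6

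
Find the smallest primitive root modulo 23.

φ(23) = 23 − 1 = 22 = 2 · 11.
Test candidates g = 2, 3, … against the prime factors q ∈ {2, 11} of φ(23): g is a generator iff g^(22/q) ≢ 1 for every such q.
g = 2: 2^11 ≡ 1 — hits 1, so not a primitive root.
g = 3: 3^11 ≡ 1 — hits 1, so not a primitive root.
g = 4: 4^11 ≡ 1 — hits 1, so not a primitive root.
g = 5: 5^11 ≡ 22; 5^2 ≡ 2 — none is 1, so 5 is a primitive root.
So 5 is the smallest generator of (Z/23Z)^×.

5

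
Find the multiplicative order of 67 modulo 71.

70

ord(67) | φ(71) = 71 − 1 = 70 = 2 · 5 · 7.
Divisors of 70: 1, 2, 5, 7, 10, 14, 35, 70.
Check 67^d mod 71 for each divisor in increasing order:
67^1 ≡ 67 (mod 71)
67^2 ≡ 16 (mod 71)
67^5 ≡ 41 (mod 71)
67^7 ≡ 17 (mod 71)
67^10 ≡ 48 (mod 71)
67^14 ≡ 5 (mod 71)
67^35 ≡ 70 (mod 71)
67^70 ≡ 1 (mod 71) ✓
The smallest such exponent is 70, so the order of 67 is 70.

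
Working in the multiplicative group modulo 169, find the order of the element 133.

39

ord(133) | φ(169) = φ(13^2) = 13·(13−1) = 156 = 2^2 · 3 · 13.
Divisors of 156: 1, 2, 3, 4, 6, 12, 13, 26, 39, 52, 78, 156.
Check 133^d mod 169 for each divisor in increasing order:
133^1 ≡ 133 (mod 169)
133^2 ≡ 113 (mod 169)
133^3 ≡ 157 (mod 169)
133^4 ≡ 94 (mod 169)
133^6 ≡ 144 (mod 169)
133^12 ≡ 118 (mod 169)
133^13 ≡ 146 (mod 169)
133^26 ≡ 22 (mod 169)
133^39 ≡ 1 (mod 169) ✓
The smallest such exponent is 39, so the order of 133 is 39.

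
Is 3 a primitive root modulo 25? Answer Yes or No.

Yes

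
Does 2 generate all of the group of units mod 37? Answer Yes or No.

Yes

φ(37) = 37 − 1 = 36 = 2^2 · 3^2.
It suffices to check that the order of 2 is not a proper divisor of 36: compute 2^(36/q) for q ∈ {2, 3}.
2^18 ≡ 36 (mod 37)  [q = 2: ≢ 1 ✓]
2^12 ≡ 26 (mod 37)  [q = 3: ≢ 1 ✓]
Every test exponent gives a nontrivial residue, hence 2 generates the full group.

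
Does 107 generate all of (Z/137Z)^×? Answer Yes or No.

No

φ(137) = 137 − 1 = 136 = 2^3 · 17.
An element g generates (Z/137Z)^× iff g^(136/q) ≢ 1 (mod 137) for each prime q ∈ {2, 17}.
107^68 ≡ 1 (mod 137)  [q = 2: ≡ 1 ✗]
107^8 ≡ 122 (mod 137)  [q = 17: ≢ 1 ✓]
107^68 ≡ 1 shows ord(107) | 68, strictly less than φ(137); not a primitive root.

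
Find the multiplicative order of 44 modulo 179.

The order of 44 must divide φ(179) = 179 − 1 = 178 = 2 · 89.
Divisors of 178: 1, 2, 89, 178.
Compute 44^d (mod 179) for the divisors d until we hit 1:
44^1 ≡ 44
44^2 ≡ 146
44^89 ≡ 178
44^178 ≡ 1
The smallest such exponent is 178, so the order of 44 is 178.

178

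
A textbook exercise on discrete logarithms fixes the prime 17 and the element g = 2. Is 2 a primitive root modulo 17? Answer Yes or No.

φ(17) = 17 − 1 = 16 = 2^4.
An element g generates (Z/17Z)^× iff g^(16/q) ≢ 1 (mod 17) for each prime q ∈ {2}.
2^8 ≡ 1 (mod 17)  [q = 2: ≡ 1 ✗]
Since 2^8 ≡ 1, the order of 2 divides 8 < 16, so 2 is not a primitive root.

No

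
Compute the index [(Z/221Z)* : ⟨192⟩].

The order of 192 must divide φ(221) = φ(13·17) = (13−1)·(17−1) = 12·16 = 192 = 2^6 · 3.
Divisors of 192: 1, 2, 3, 4, 6, 8, 12, 16, 24, 32, 48, 64, 96, 192.
Compute 192^d (mod 221) for the divisors d until we hit 1:
192^1 ≡ 192 (mod 221)
192^2 ≡ 178 (mod 221)
192^3 ≡ 142 (mod 221)
192^4 ≡ 81 (mod 221)
192^6 ≡ 53 (mod 221)
192^8 ≡ 152 (mod 221)
192^12 ≡ 157 (mod 221)
192^16 ≡ 120 (mod 221)
192^24 ≡ 118 (mod 221)
192^32 ≡ 35 (mod 221)
192^48 ≡ 1 (mod 221) ✓
The order of 192 is 48, so the subgroup it generates has 48 elements.
[(Z/221Z)^× : ⟨192⟩] = 192/48 = 4.

4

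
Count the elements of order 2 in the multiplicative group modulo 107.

φ(107) = 107 − 1 = 106 = 2 · 53.
In a cyclic group of order 106, there are φ(d) elements of order d for each divisor d of 106, and zero for non-divisors.
2 | 106, and φ(2) = 2 − 1 = 1.

1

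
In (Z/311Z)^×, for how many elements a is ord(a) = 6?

0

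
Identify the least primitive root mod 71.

φ(71) = 71 − 1 = 70 = 2 · 5 · 7.
g is a primitive root iff g^(70/q) ≢ 1 (mod 71) for each prime q ∈ {2, 5, 7}.
g = 2: 2^35 ≡ 1 — hits 1, so not a primitive root.
g = 3: 3^35 ≡ 1 — hits 1, so not a primitive root.
g = 4: 4^35 ≡ 1 — hits 1, so not a primitive root.
g = 5: 5^35 ≡ 1 — hits 1, so not a primitive root.
g = 6: 6^35 ≡ 1 — hits 1, so not a primitive root.
g = 7: 7^35 ≡ 70; 7^14 ≡ 54; 7^10 ≡ 45 — none is 1, so 7 is a primitive root.
The smallest primitive root modulo 71 is 7.

7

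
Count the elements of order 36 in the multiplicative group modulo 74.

12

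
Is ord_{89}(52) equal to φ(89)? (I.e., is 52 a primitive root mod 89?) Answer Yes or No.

No

φ(89) = 89 − 1 = 88 = 2^3 · 11.
52 is a primitive root mod 89 iff 52^(φ(89)/q) ≢ 1 for every prime q | φ(89), i.e. q ∈ {2, 11}.
52^44 ≡ 88 (mod 89)  [q = 2: ≢ 1 ✓]
52^8 ≡ 1 (mod 89)  [q = 11: ≡ 1 ✗]
The check at q = 11 fails, so 52 generates a proper subgroup.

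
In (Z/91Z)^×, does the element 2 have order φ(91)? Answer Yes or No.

No

91 = 7 · 13 is a product of two distinct odd primes, so (Z/91Z)^× ≅ (Z/7Z)^× × (Z/13Z)^× is not cyclic.
No primitive root modulo 91 exists; in particular 2 is not one.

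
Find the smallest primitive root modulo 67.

φ(67) = 67 − 1 = 66 = 2 · 3 · 11.
g is a primitive root iff g^(66/q) ≢ 1 (mod 67) for each prime q ∈ {2, 3, 11}.
g = 2: 2^33 ≡ 66; 2^22 ≡ 37; 2^6 ≡ 64 — none is 1, so 2 is a primitive root.
The smallest primitive root modulo 67 is 2.

2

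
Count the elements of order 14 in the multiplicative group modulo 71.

φ(71) = 71 − 1 = 70 = 2 · 5 · 7.
In a cyclic group of order 70, there are φ(d) elements of order d for each divisor d of 70, and zero for non-divisors.
14 = 2 · 7 divides 70, and φ(14) = 6.

6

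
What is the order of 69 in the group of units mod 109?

108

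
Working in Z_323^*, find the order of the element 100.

72

The order of 100 must divide φ(323) = φ(17·19) = (17−1)·(19−1) = 16·18 = 288 = 2^5 · 3^2.
Divisors of 288: 1, 2, 3, 4, 6, 8, 9, 12, 16, 18, 24, 32, 36, 48, 72, 96, 144, 288.
Check 100^d mod 323 for each divisor in increasing order:
100^1 ≡ 100 (mod 323)
100^2 ≡ 310 (mod 323)
100^3 ≡ 315 (mod 323)
100^4 ≡ 169 (mod 323)
100^6 ≡ 64 (mod 323)
100^8 ≡ 137 (mod 323)
100^9 ≡ 134 (mod 323)
100^12 ≡ 220 (mod 323)
100^16 ≡ 35 (mod 323)
100^18 ≡ 191 (mod 323)
100^24 ≡ 273 (mod 323)
100^32 ≡ 256 (mod 323)
100^36 ≡ 305 (mod 323)
100^48 ≡ 239 (mod 323)
100^72 ≡ 1 (mod 323) ✓
The smallest such exponent is 72, so the order of 100 is 72.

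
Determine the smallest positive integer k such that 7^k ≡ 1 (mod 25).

The order of 7 must divide φ(25) = φ(5^2) = 5·(5−1) = 20 = 2^2 · 5.
Divisors of 20: 1, 2, 4, 5, 10, 20.
Compute 7^d (mod 25) for the divisors d until we hit 1:
7^1 ≡ 7 (mod 25)
7^2 ≡ 24 (mod 25)
7^4 ≡ 1 (mod 25) ✓
So ord_25(7) = 4.

4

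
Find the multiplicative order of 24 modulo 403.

Since 24 ∈ (Z/403Z)^×, its order divides φ(403) = φ(13·31) = (13−1)·(31−1) = 12·30 = 360 = 2^3 · 3^2 · 5.
Divisors of 360: 1, 2, 3, 4, 5, 6, 8, 9, 10, 12, 15, 18, 20, 24, 30, 36, 40, 45, 60, 72, 90, 120, 180, 360.
Evaluate successive powers at the divisors of 360:
24^1 ≡ 24
24^2 ≡ 173
24^3 ≡ 122
24^4 ≡ 107
24^5 ≡ 150
24^6 ≡ 376
24^8 ≡ 165
24^9 ≡ 333
24^10 ≡ 335
24^12 ≡ 326
24^15 ≡ 278
24^18 ≡ 64
24^20 ≡ 191
24^24 ≡ 287
24^30 ≡ 311
24^36 ≡ 66
24^40 ≡ 211
24^45 ≡ 216
24^60 ≡ 1
Hence ord(24) = 60.

60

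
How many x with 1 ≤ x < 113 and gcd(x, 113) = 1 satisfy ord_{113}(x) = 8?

4

φ(113) = 113 − 1 = 112 = 2^4 · 7.
(Z/113Z)^× is cyclic (|G| = 112); a cyclic group of order m has exactly φ(d) elements of each order d | m, and none otherwise.
8 = 2^3 divides 112, and φ(8) = 4.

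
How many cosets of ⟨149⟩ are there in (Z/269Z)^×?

2

Since 149 ∈ (Z/269Z)^×, its order divides φ(269) = 269 − 1 = 268 = 2^2 · 67.
Divisors of 268: 1, 2, 4, 67, 134, 268.
Compute 149^d (mod 269) for the divisors d until we hit 1:
149^1 ≡ 149 (mod 269)
149^2 ≡ 143 (mod 269)
149^4 ≡ 5 (mod 269)
149^67 ≡ 268 (mod 269)
149^134 ≡ 1 (mod 269) ✓
So ord_269(149) = 134, hence |⟨149⟩| = 134.
[(Z/269Z)^× : ⟨149⟩] = 268/134 = 2.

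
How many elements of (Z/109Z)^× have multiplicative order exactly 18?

6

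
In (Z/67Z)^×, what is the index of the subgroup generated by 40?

6

ord(40) | φ(67) = 67 − 1 = 66 = 2 · 3 · 11.
Divisors of 66: 1, 2, 3, 6, 11, 22, 33, 66.
Compute 40^d (mod 67) for the divisors d until we hit 1:
40^1 ≡ 40 (mod 67)
40^2 ≡ 59 (mod 67)
40^3 ≡ 15 (mod 67)
40^6 ≡ 24 (mod 67)
40^11 ≡ 1 (mod 67) ✓
The order of 40 is 11, so the subgroup it generates has 11 elements.
[(Z/67Z)^× : ⟨40⟩] = 66/11 = 6.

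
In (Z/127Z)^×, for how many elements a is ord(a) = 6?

2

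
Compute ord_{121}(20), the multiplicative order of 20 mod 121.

55

ord(20) | φ(121) = φ(11^2) = 11·(11−1) = 110 = 2 · 5 · 11.
Divisors of 110: 1, 2, 5, 10, 11, 22, 55, 110.
Test each divisor d:
20^1 ≡ 20 (mod 121)
20^2 ≡ 37 (mod 121)
20^5 ≡ 34 (mod 121)
20^10 ≡ 67 (mod 121)
20^11 ≡ 9 (mod 121)
20^22 ≡ 81 (mod 121)
20^55 ≡ 1 (mod 121) ✓
Hence ord(20) = 55.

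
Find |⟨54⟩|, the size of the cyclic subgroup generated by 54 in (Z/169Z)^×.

156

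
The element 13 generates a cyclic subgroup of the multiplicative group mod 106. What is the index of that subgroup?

The order of 13 must divide φ(106) = φ(2)·φ(53) = 1·52 = 52 = 2^2 · 13.
Divisors of 52: 1, 2, 4, 13, 26, 52.
Check 13^d mod 106 for each divisor in increasing order:
13^1 ≡ 13 (mod 106)
13^2 ≡ 63 (mod 106)
13^4 ≡ 47 (mod 106)
13^13 ≡ 1 (mod 106) ✓
So ord_106(13) = 13, hence |⟨13⟩| = 13.
[(Z/106Z)^× : ⟨13⟩] = 52/13 = 4.

4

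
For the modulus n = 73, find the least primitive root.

5

φ(73) = 73 − 1 = 72 = 2^3 · 3^2.
Test candidates g = 2, 3, … against the prime factors q ∈ {2, 3} of φ(73): g is a generator iff g^(72/q) ≢ 1 for every such q.
g = 2: 2^36 ≡ 1 — hits 1, so not a primitive root.
g = 3: 3^36 ≡ 1 — hits 1, so not a primitive root.
g = 4: 4^36 ≡ 1 — hits 1, so not a primitive root.
g = 5: 5^36 ≡ 72; 5^24 ≡ 8 — none is 1, so 5 is a primitive root.
Hence the least primitive root of 73 is 5.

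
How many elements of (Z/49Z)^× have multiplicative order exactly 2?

φ(49) = φ(7^2) = 7·(7−1) = 42 = 2 · 3 · 7.
Since (Z/49Z)^× is cyclic of order 42, the number of elements of order d is φ(d) when d | 42 and 0 otherwise.
2 | 42, and φ(2) = 2 − 1 = 1.

1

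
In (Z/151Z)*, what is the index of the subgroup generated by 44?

6

The order of 44 must divide φ(151) = 151 − 1 = 150 = 2 · 3 · 5^2.
Divisors of 150: 1, 2, 3, 5, 6, 10, 15, 25, 30, 50, 75, 150.
Compute 44^d (mod 151) for the divisors d until we hit 1:
44^1 ≡ 44
44^2 ≡ 124
44^3 ≡ 20
44^5 ≡ 64
44^6 ≡ 98
44^10 ≡ 19
44^15 ≡ 8
44^25 ≡ 1
The order of 44 is 25, so the subgroup it generates has 25 elements.
Index = |(Z/151Z)^×| / |⟨44⟩| = 150 / 25 = 6.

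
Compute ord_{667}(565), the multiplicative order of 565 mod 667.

308

Since 565 ∈ (Z/667Z)^×, its order divides φ(667) = φ(23·29) = (23−1)·(29−1) = 22·28 = 616 = 2^3 · 7 · 11.
Divisors of 616: 1, 2, 4, 7, 8, 11, 14, 22, 28, 44, 56, 77, 88, 154, 308, 616.
Check 565^d mod 667 for each divisor in increasing order:
565^1 ≡ 565
565^2 ≡ 399
565^4 ≡ 455
565^7 ≡ 331
565^8 ≡ 255
565^11 ≡ 530
565^14 ≡ 173
565^22 ≡ 93
565^28 ≡ 581
565^44 ≡ 645
565^56 ≡ 59
565^77 ≡ 162
565^88 ≡ 484
565^154 ≡ 231
565^308 ≡ 1
Hence ord(565) = 308.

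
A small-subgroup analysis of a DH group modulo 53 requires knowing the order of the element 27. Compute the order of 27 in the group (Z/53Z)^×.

The order of 27 must divide φ(53) = 53 − 1 = 52 = 2^2 · 13.
Divisors of 52: 1, 2, 4, 13, 26, 52.
Compute 27^d (mod 53) for the divisors d until we hit 1:
27^1 ≡ 27 (mod 53)
27^2 ≡ 40 (mod 53)
27^4 ≡ 10 (mod 53)
27^13 ≡ 23 (mod 53)
27^26 ≡ 52 (mod 53)
27^52 ≡ 1 (mod 53) ✓
Hence ord(27) = 52.

52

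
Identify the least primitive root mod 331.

3

φ(331) = 331 − 1 = 330 = 2 · 3 · 5 · 11.
Test candidates g = 2, 3, … against the prime factors q ∈ {2, 3, 5, 11} of φ(331): g is a generator iff g^(330/q) ≢ 1 for every such q.
g = 2: 2^165 ≡ 330; 2^110 ≡ 299; 2^66 ≡ 64; 2^30 ≡ 1 — hits 1, so not a primitive root.
g = 3: 3^165 ≡ 330; 3^110 ≡ 299; 3^66 ≡ 64; 3^30 ≡ 270 — none is 1, so 3 is a primitive root.
So 3 is the smallest generator of (Z/331Z)^×.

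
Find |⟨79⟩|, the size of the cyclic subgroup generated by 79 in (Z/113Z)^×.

112

The order of 79 must divide φ(113) = 113 − 1 = 112 = 2^4 · 7.
Divisors of 112: 1, 2, 4, 7, 8, 14, 16, 28, 56, 112.
Test each divisor d:
79^1 ≡ 79
79^2 ≡ 26
79^4 ≡ 111
79^7 ≡ 73
79^8 ≡ 4
79^14 ≡ 18
79^16 ≡ 16
79^28 ≡ 98
79^56 ≡ 112
79^112 ≡ 1
The smallest such exponent is 112, so the order of 79 is 112.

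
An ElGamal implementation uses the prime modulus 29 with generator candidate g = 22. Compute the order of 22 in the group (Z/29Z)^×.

Since 22 ∈ (Z/29Z)^×, its order divides φ(29) = 29 − 1 = 28 = 2^2 · 7.
Divisors of 28: 1, 2, 4, 7, 14, 28.
Check 22^d mod 29 for each divisor in increasing order:
22^1 ≡ 22
22^2 ≡ 20
22^4 ≡ 23
22^7 ≡ 28
22^14 ≡ 1
So ord_29(22) = 14.

14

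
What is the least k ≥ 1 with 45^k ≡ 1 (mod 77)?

6

By Lagrange's theorem, ord_77(45) divides φ(77) = φ(7·11) = (7−1)·(11−1) = 6·10 = 60 = 2^2 · 3 · 5.
Divisors of 60: 1, 2, 3, 4, 5, 6, 10, 12, 15, 20, 30, 60.
Compute 45^d (mod 77) for the divisors d until we hit 1:
45^1 ≡ 45
45^2 ≡ 23
45^3 ≡ 34
45^4 ≡ 67
45^5 ≡ 12
45^6 ≡ 1
Therefore the multiplicative order of 45 modulo 77 is 6.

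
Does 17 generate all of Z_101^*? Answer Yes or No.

φ(101) = 101 − 1 = 100 = 2^2 · 5^2.
Test 17^(100/q) mod 101 for each prime factor q of 100:
17^50 ≡ 1 (mod 101)  [q = 2: ≡ 1 ✗]
17^20 ≡ 1 (mod 101)  [q = 5: ≡ 1 ✗]
Since 17^50 ≡ 1, the order of 17 divides 50 < 100, so 17 is not a primitive root.

No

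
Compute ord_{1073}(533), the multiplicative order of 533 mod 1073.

252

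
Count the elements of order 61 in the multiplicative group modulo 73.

φ(73) = 73 − 1 = 72 = 2^3 · 3^2.
Since (Z/73Z)^× is cyclic of order 72, the number of elements of order d is φ(d) when d | 72 and 0 otherwise.
61 does not divide 72, so no element of (Z/73Z)^× has order 61.

0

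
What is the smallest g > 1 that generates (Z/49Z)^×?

3

φ(49) = φ(7^2) = 7·(7−1) = 42 = 2 · 3 · 7.
Test candidates g = 2, 3, … against the prime factors q ∈ {2, 3, 7} of φ(49): g is a generator iff g^(42/q) ≢ 1 for every such q.
g = 2: 2^21 ≡ 1 — hits 1, so not a primitive root.
g = 3: 3^21 ≡ 48; 3^14 ≡ 30; 3^6 ≡ 43 — none is 1, so 3 is a primitive root.
Hence the least primitive root of 49 is 3.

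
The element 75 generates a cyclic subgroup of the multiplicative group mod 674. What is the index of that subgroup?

Since 75 ∈ (Z/674Z)^×, its order divides φ(674) = φ(2)·φ(337) = 1·336 = 336 = 2^4 · 3 · 7.
Divisors of 336: 1, 2, 3, 4, 6, 7, 8, 12, 14, 16, 21, 24, 28, 42, 48, 56, 84, 112, 168, 336.
Test each divisor d:
75^1 ≡ 75
75^2 ≡ 233
75^3 ≡ 625
75^4 ≡ 369
75^6 ≡ 379
75^7 ≡ 117
75^8 ≡ 13
75^12 ≡ 79
75^14 ≡ 209
75^16 ≡ 169
75^21 ≡ 189
75^24 ≡ 175
75^28 ≡ 545
75^42 ≡ 673
75^48 ≡ 295
75^56 ≡ 465
75^84 ≡ 1
The order of 75 is 84, so the subgroup it generates has 84 elements.
The index is φ(674) / ord(75) = 336 / 84 = 4.

4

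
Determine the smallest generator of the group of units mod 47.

φ(47) = 47 − 1 = 46 = 2 · 23.
g is a primitive root iff g^(46/q) ≢ 1 (mod 47) for each prime q ∈ {2, 23}.
g = 2: 2^23 ≡ 1 — hits 1, so not a primitive root.
g = 3: 3^23 ≡ 1 — hits 1, so not a primitive root.
g = 4: 4^23 ≡ 1 — hits 1, so not a primitive root.
g = 5: 5^23 ≡ 46; 5^2 ≡ 25 — none is 1, so 5 is a primitive root.
The smallest primitive root modulo 47 is 5.

5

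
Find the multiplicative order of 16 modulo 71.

Since 16 ∈ (Z/71Z)^×, its order divides φ(71) = 71 − 1 = 70 = 2 · 5 · 7.
Divisors of 70: 1, 2, 5, 7, 10, 14, 35, 70.
Compute 16^d (mod 71) for the divisors d until we hit 1:
16^1 ≡ 16 (mod 71)
16^2 ≡ 43 (mod 71)
16^5 ≡ 48 (mod 71)
16^7 ≡ 5 (mod 71)
16^10 ≡ 32 (mod 71)
16^14 ≡ 25 (mod 71)
16^35 ≡ 1 (mod 71) ✓
So ord_71(16) = 35.

35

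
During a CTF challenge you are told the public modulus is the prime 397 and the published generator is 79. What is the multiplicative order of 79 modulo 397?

9

ord(79) | φ(397) = 397 − 1 = 396 = 2^2 · 3^2 · 11.
Divisors of 396: 1, 2, 3, 4, 6, 9, 11, 12, 18, 22, 33, 36, 44, 66, 99, 132, 198, 396.
Compute 79^d (mod 397) for the divisors d until we hit 1:
79^1 ≡ 79 (mod 397)
79^2 ≡ 286 (mod 397)
79^3 ≡ 362 (mod 397)
79^4 ≡ 14 (mod 397)
79^6 ≡ 34 (mod 397)
79^9 ≡ 1 (mod 397) ✓
So ord_397(79) = 9.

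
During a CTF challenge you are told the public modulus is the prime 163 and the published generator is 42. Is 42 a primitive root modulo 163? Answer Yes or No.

φ(163) = 163 − 1 = 162 = 2 · 3^4.
42 is a primitive root mod 163 iff 42^(φ(163)/q) ≢ 1 for every prime q | φ(163), i.e. q ∈ {2, 3}.
42^81 ≡ 162 (mod 163)  [q = 2: ≢ 1 ✓]
42^54 ≡ 104 (mod 163)  [q = 3: ≢ 1 ✓]
None equal 1, so ord_163(42) = 162: 42 is a primitive root.

Yes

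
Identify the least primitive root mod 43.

3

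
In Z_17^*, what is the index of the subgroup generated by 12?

Since 12 ∈ (Z/17Z)^×, its order divides φ(17) = 17 − 1 = 16 = 2^4.
Divisors of 16: 1, 2, 4, 8, 16.
Compute 12^d (mod 17) for the divisors d until we hit 1:
12^1 ≡ 12 (mod 17)
12^2 ≡ 8 (mod 17)
12^4 ≡ 13 (mod 17)
12^8 ≡ 16 (mod 17)
12^16 ≡ 1 (mod 17) ✓
The order of 12 is 16, so the subgroup it generates has 16 elements.
[(Z/17Z)^× : ⟨12⟩] = 16/16 = 1.

1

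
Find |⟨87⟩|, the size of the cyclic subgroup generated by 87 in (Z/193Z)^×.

The order of 87 must divide φ(193) = 193 − 1 = 192 = 2^6 · 3.
Divisors of 192: 1, 2, 3, 4, 6, 8, 12, 16, 24, 32, 48, 64, 96, 192.
Evaluate successive powers at the divisors of 192:
87^1 ≡ 87 (mod 193)
87^2 ≡ 42 (mod 193)
87^3 ≡ 180 (mod 193)
87^4 ≡ 27 (mod 193)
87^6 ≡ 169 (mod 193)
87^8 ≡ 150 (mod 193)
87^12 ≡ 190 (mod 193)
87^16 ≡ 112 (mod 193)
87^24 ≡ 9 (mod 193)
87^32 ≡ 192 (mod 193)
87^48 ≡ 81 (mod 193)
87^64 ≡ 1 (mod 193) ✓
Therefore the multiplicative order of 87 modulo 193 is 64.

64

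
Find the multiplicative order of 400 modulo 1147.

90

ord(400) | φ(1147) = φ(31·37) = (31−1)·(37−1) = 30·36 = 1080 = 2^3 · 3^3 · 5.
Divisors of 1080: 1, 2, 3, 4, 5, 6, 8, 9, 10, 12, 15, 18, 20, 24, 27, 30, 36, 40, 45, 54, 60, 72, 90, 108, 120, 135, 180, 216, 270, 360, 540, 1080.
Compute 400^d (mod 1147) for the divisors d until we hit 1:
400^1 ≡ 400
400^2 ≡ 567
400^3 ≡ 841
400^4 ≡ 329
400^5 ≡ 842
400^6 ≡ 729
400^8 ≡ 423
400^9 ≡ 591
400^10 ≡ 118
400^12 ≡ 380
400^15 ≡ 714
400^18 ≡ 593
400^20 ≡ 160
400^24 ≡ 1025
400^27 ≡ 628
400^30 ≡ 528
400^36 ≡ 667
400^40 ≡ 366
400^45 ≡ 776
400^54 ≡ 963
400^60 ≡ 63
400^72 ≡ 1000
400^90 ≡ 1
So ord_1147(400) = 90.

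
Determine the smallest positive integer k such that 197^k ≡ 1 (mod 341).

30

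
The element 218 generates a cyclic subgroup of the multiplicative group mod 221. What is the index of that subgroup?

The order of 218 must divide φ(221) = φ(13·17) = (13−1)·(17−1) = 12·16 = 192 = 2^6 · 3.
Divisors of 192: 1, 2, 3, 4, 6, 8, 12, 16, 24, 32, 48, 64, 96, 192.
Check 218^d mod 221 for each divisor in increasing order:
218^1 ≡ 218 (mod 221)
218^2 ≡ 9 (mod 221)
218^3 ≡ 194 (mod 221)
218^4 ≡ 81 (mod 221)
218^6 ≡ 66 (mod 221)
218^8 ≡ 152 (mod 221)
218^12 ≡ 157 (mod 221)
218^16 ≡ 120 (mod 221)
218^24 ≡ 118 (mod 221)
218^32 ≡ 35 (mod 221)
218^48 ≡ 1 (mod 221) ✓
The order of 218 is 48, so the subgroup it generates has 48 elements.
The index is φ(221) / ord(218) = 192 / 48 = 4.

4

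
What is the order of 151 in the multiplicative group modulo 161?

33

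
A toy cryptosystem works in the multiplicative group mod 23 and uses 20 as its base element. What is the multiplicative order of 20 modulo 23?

By Lagrange's theorem, ord_23(20) divides φ(23) = 23 − 1 = 22 = 2 · 11.
Divisors of 22: 1, 2, 11, 22.
Check 20^d mod 23 for each divisor in increasing order:
20^1 ≡ 20 (mod 23)
20^2 ≡ 9 (mod 23)
20^11 ≡ 22 (mod 23)
20^22 ≡ 1 (mod 23) ✓
Hence ord(20) = 22.

22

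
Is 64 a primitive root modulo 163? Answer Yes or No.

No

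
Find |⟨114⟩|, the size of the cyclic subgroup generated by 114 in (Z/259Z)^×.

The order of 114 must divide φ(259) = φ(7·37) = (7−1)·(37−1) = 6·36 = 216 = 2^3 · 3^3.
Divisors of 216: 1, 2, 3, 4, 6, 8, 9, 12, 18, 24, 27, 36, 54, 72, 108, 216.
Test each divisor d:
114^1 ≡ 114
114^2 ≡ 46
114^3 ≡ 64
114^4 ≡ 44
114^6 ≡ 211
114^8 ≡ 123
114^9 ≡ 36
114^12 ≡ 232
114^18 ≡ 1
Therefore the multiplicative order of 114 modulo 259 is 18.

18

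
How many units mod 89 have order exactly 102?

0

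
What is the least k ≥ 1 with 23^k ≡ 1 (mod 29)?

Since 23 ∈ (Z/29Z)^×, its order divides φ(29) = 29 − 1 = 28 = 2^2 · 7.
Divisors of 28: 1, 2, 4, 7, 14, 28.
Check 23^d mod 29 for each divisor in increasing order:
23^1 ≡ 23 (mod 29)
23^2 ≡ 7 (mod 29)
23^4 ≡ 20 (mod 29)
23^7 ≡ 1 (mod 29) ✓
Therefore the multiplicative order of 23 modulo 29 is 7.

7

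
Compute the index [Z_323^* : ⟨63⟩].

2

The order of 63 must divide φ(323) = φ(17·19) = (17−1)·(19−1) = 16·18 = 288 = 2^5 · 3^2.
Divisors of 288: 1, 2, 3, 4, 6, 8, 9, 12, 16, 18, 24, 32, 36, 48, 72, 96, 144, 288.
Evaluate successive powers at the divisors of 288:
63^1 ≡ 63 (mod 323)
63^2 ≡ 93 (mod 323)
63^3 ≡ 45 (mod 323)
63^4 ≡ 251 (mod 323)
63^6 ≡ 87 (mod 323)
63^8 ≡ 16 (mod 323)
63^9 ≡ 39 (mod 323)
63^12 ≡ 140 (mod 323)
63^16 ≡ 256 (mod 323)
63^18 ≡ 229 (mod 323)
63^24 ≡ 220 (mod 323)
63^32 ≡ 290 (mod 323)
63^36 ≡ 115 (mod 323)
63^48 ≡ 273 (mod 323)
63^72 ≡ 305 (mod 323)
63^96 ≡ 239 (mod 323)
63^144 ≡ 1 (mod 323) ✓
So ord_323(63) = 144, hence |⟨63⟩| = 144.
[(Z/323Z)^× : ⟨63⟩] = 288/144 = 2.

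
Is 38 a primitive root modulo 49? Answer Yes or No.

Yes

φ(49) = φ(7^2) = 7·(7−1) = 42 = 2 · 3 · 7.
It suffices to check that the order of 38 is not a proper divisor of 42: compute 38^(42/q) for q ∈ {2, 3, 7}.
38^21 ≡ 48 (mod 49)  [q = 2: ≢ 1 ✓]
38^14 ≡ 30 (mod 49)  [q = 3: ≢ 1 ✓]
38^6 ≡ 15 (mod 49)  [q = 7: ≢ 1 ✓]
All checks pass, so 38 has order 42 and is a primitive root modulo 49.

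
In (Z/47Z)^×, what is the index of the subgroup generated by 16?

2

The order of 16 must divide φ(47) = 47 − 1 = 46 = 2 · 23.
Divisors of 46: 1, 2, 23, 46.
Evaluate successive powers at the divisors of 46:
16^1 ≡ 16 (mod 47)
16^2 ≡ 21 (mod 47)
16^23 ≡ 1 (mod 47) ✓
So ord_47(16) = 23, hence |⟨16⟩| = 23.
Index = |(Z/47Z)^×| / |⟨16⟩| = 46 / 23 = 2.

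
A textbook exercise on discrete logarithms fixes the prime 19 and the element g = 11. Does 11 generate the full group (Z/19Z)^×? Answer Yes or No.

No

φ(19) = 19 − 1 = 18 = 2 · 3^2.
11 is a primitive root mod 19 iff 11^(φ(19)/q) ≢ 1 for every prime q | φ(19), i.e. q ∈ {2, 3}.
11^9 ≡ 1 (mod 19)  [q = 2: ≡ 1 ✗]
11^6 ≡ 1 (mod 19)  [q = 3: ≡ 1 ✗]
Since 11^9 ≡ 1, the order of 11 divides 9 < 18, so 11 is not a primitive root.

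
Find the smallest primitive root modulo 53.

2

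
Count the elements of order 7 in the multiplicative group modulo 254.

6

φ(254) = φ(2)·φ(127) = 1·126 = 126 = 2 · 3^2 · 7.
In a cyclic group of order 126, there are φ(d) elements of order d for each divisor d of 126, and zero for non-divisors.
7 | 126, and φ(7) = 7 − 1 = 6.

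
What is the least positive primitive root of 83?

φ(83) = 83 − 1 = 82 = 2 · 41.
g is a primitive root iff g^(82/q) ≢ 1 (mod 83) for each prime q ∈ {2, 41}.
g = 2: 2^41 ≡ 82; 2^2 ≡ 4 — none is 1, so 2 is a primitive root.
So 2 is the smallest generator of (Z/83Z)^×.

2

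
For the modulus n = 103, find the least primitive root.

5

φ(103) = 103 − 1 = 102 = 2 · 3 · 17.
g is a primitive root iff g^(102/q) ≢ 1 (mod 103) for each prime q ∈ {2, 3, 17}.
g = 2: 2^51 ≡ 1 — hits 1, so not a primitive root.
g = 3: 3^51 ≡ 102; 3^34 ≡ 1 — hits 1, so not a primitive root.
g = 4: 4^51 ≡ 1 — hits 1, so not a primitive root.
g = 5: 5^51 ≡ 102; 5^34 ≡ 56; 5^6 ≡ 72 — none is 1, so 5 is a primitive root.
The smallest primitive root modulo 103 is 5.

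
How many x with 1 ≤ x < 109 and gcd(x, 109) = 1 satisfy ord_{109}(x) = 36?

12

φ(109) = 109 − 1 = 108 = 2^2 · 3^3.
(Z/109Z)^× is cyclic (|G| = 108); a cyclic group of order m has exactly φ(d) elements of each order d | m, and none otherwise.
36 = 2^2 · 3^2 divides 108, and φ(36) = 12.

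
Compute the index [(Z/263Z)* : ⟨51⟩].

2

ord(51) | φ(263) = 263 − 1 = 262 = 2 · 131.
Divisors of 262: 1, 2, 131, 262.
Check 51^d mod 263 for each divisor in increasing order:
51^1 ≡ 51 (mod 263)
51^2 ≡ 234 (mod 263)
51^131 ≡ 1 (mod 263) ✓
The order of 51 is 131, so the subgroup it generates has 131 elements.
[(Z/263Z)^× : ⟨51⟩] = 262/131 = 2.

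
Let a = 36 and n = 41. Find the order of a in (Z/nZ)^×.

20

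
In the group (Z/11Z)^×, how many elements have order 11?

0

φ(11) = 11 − 1 = 10 = 2 · 5.
Since (Z/11Z)^× is cyclic of order 10, the number of elements of order d is φ(d) when d | 10 and 0 otherwise.
11 does not divide 10, so no element of (Z/11Z)^× has order 11.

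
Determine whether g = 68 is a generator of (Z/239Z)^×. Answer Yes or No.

φ(239) = 239 − 1 = 238 = 2 · 7 · 17.
68 is a primitive root mod 239 iff 68^(φ(239)/q) ≢ 1 for every prime q | φ(239), i.e. q ∈ {2, 7, 17}.
68^119 ≡ 1 (mod 239)  [q = 2: ≡ 1 ✗]
68^34 ≡ 98 (mod 239)  [q = 7: ≢ 1 ✓]
68^14 ≡ 166 (mod 239)  [q = 17: ≢ 1 ✓]
Since 68^119 ≡ 1, the order of 68 divides 119 < 238, so 68 is not a primitive root.

No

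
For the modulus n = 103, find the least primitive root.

5

φ(103) = 103 − 1 = 102 = 2 · 3 · 17.
Test candidates g = 2, 3, … against the prime factors q ∈ {2, 3, 17} of φ(103): g is a generator iff g^(102/q) ≢ 1 for every such q.
g = 2: 2^51 ≡ 1 — hits 1, so not a primitive root.
g = 3: 3^51 ≡ 102; 3^34 ≡ 1 — hits 1, so not a primitive root.
g = 4: 4^51 ≡ 1 — hits 1, so not a primitive root.
g = 5: 5^51 ≡ 102; 5^34 ≡ 56; 5^6 ≡ 72 — none is 1, so 5 is a primitive root.
So 5 is the smallest generator of (Z/103Z)^×.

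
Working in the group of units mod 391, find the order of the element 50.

Since 50 ∈ (Z/391Z)^×, its order divides φ(391) = φ(17·23) = (17−1)·(23−1) = 16·22 = 352 = 2^5 · 11.
Divisors of 352: 1, 2, 4, 8, 11, 16, 22, 32, 44, 88, 176, 352.
Test each divisor d:
50^1 ≡ 50
50^2 ≡ 154
50^4 ≡ 256
50^8 ≡ 239
50^11 ≡ 254
50^16 ≡ 35
50^22 ≡ 1
So ord_391(50) = 22.

22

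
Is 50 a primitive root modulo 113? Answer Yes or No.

No

φ(113) = 113 − 1 = 112 = 2^4 · 7.
Test 50^(112/q) mod 113 for each prime factor q of 112:
50^56 ≡ 1 (mod 113)  [q = 2: ≡ 1 ✗]
50^16 ≡ 16 (mod 113)  [q = 7: ≢ 1 ✓]
Since 50^56 ≡ 1, the order of 50 divides 56 < 112, so 50 is not a primitive root.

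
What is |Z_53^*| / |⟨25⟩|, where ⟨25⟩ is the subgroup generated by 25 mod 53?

2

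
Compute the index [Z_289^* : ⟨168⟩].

2

The order of 168 must divide φ(289) = φ(17^2) = 17·(17−1) = 272 = 2^4 · 17.
Divisors of 272: 1, 2, 4, 8, 16, 17, 34, 68, 136, 272.
Compute 168^d (mod 289) for the divisors d until we hit 1:
168^1 ≡ 168 (mod 289)
168^2 ≡ 191 (mod 289)
168^4 ≡ 67 (mod 289)
168^8 ≡ 154 (mod 289)
168^16 ≡ 18 (mod 289)
168^17 ≡ 134 (mod 289)
168^34 ≡ 38 (mod 289)
168^68 ≡ 288 (mod 289)
168^136 ≡ 1 (mod 289) ✓
The order of 168 is 136, so the subgroup it generates has 136 elements.
The index is φ(289) / ord(168) = 272 / 136 = 2.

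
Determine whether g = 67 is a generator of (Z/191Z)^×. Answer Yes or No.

No

φ(191) = 191 − 1 = 190 = 2 · 5 · 19.
Test 67^(190/q) mod 191 for each prime factor q of 190:
67^95 ≡ 1 (mod 191)  [q = 2: ≡ 1 ✗]
67^38 ≡ 109 (mod 191)  [q = 5: ≢ 1 ✓]
67^10 ≡ 6 (mod 191)  [q = 19: ≢ 1 ✓]
67^95 ≡ 1 shows ord(67) | 95, strictly less than φ(191); not a primitive root.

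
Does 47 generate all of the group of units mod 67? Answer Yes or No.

φ(67) = 67 − 1 = 66 = 2 · 3 · 11.
Test 47^(66/q) mod 67 for each prime factor q of 66:
47^33 ≡ 1 (mod 67)  [q = 2: ≡ 1 ✗]
47^22 ≡ 29 (mod 67)  [q = 3: ≢ 1 ✓]
47^6 ≡ 59 (mod 67)  [q = 11: ≢ 1 ✓]
47^33 ≡ 1 shows ord(47) | 33, strictly less than φ(67); not a primitive root.

No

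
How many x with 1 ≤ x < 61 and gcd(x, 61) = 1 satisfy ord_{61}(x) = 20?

8

φ(61) = 61 − 1 = 60 = 2^2 · 3 · 5.
In a cyclic group of order 60, there are φ(d) elements of order d for each divisor d of 60, and zero for non-divisors.
20 = 2^2 · 5 divides 60, and φ(20) = 8.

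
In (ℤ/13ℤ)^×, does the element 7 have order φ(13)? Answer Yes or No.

Yes

φ(13) = 13 − 1 = 12 = 2^2 · 3.
7 is a primitive root mod 13 iff 7^(φ(13)/q) ≢ 1 for every prime q | φ(13), i.e. q ∈ {2, 3}.
7^6 ≡ 12 (mod 13)  [q = 2: ≢ 1 ✓]
7^4 ≡ 9 (mod 13)  [q = 3: ≢ 1 ✓]
All checks pass, so 7 has order 12 and is a primitive root modulo 13.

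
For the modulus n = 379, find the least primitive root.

2

φ(379) = 379 − 1 = 378 = 2 · 3^3 · 7.
Test candidates g = 2, 3, … against the prime factors q ∈ {2, 3, 7} of φ(379): g is a generator iff g^(378/q) ≢ 1 for every such q.
g = 2: 2^189 ≡ 378; 2^126 ≡ 327; 2^54 ≡ 125 — none is 1, so 2 is a primitive root.
The smallest primitive root modulo 379 is 2.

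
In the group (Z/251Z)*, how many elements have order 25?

φ(251) = 251 − 1 = 250 = 2 · 5^3.
In a cyclic group of order 250, there are φ(d) elements of order d for each divisor d of 250, and zero for non-divisors.
25 = 5^2 divides 250, and φ(25) = 20.

20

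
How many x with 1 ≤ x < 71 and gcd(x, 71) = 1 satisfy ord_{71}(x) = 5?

4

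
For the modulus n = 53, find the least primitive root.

2

φ(53) = 53 − 1 = 52 = 2^2 · 13.
g is a primitive root iff g^(52/q) ≢ 1 (mod 53) for each prime q ∈ {2, 13}.
g = 2: 2^26 ≡ 52; 2^4 ≡ 16 — none is 1, so 2 is a primitive root.
The smallest primitive root modulo 53 is 2.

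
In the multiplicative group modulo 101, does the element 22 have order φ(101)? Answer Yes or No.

No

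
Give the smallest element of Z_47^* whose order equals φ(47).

5

φ(47) = 47 − 1 = 46 = 2 · 23.
g is a primitive root iff g^(46/q) ≢ 1 (mod 47) for each prime q ∈ {2, 23}.
g = 2: 2^23 ≡ 1 — hits 1, so not a primitive root.
g = 3: 3^23 ≡ 1 — hits 1, so not a primitive root.
g = 4: 4^23 ≡ 1 — hits 1, so not a primitive root.
g = 5: 5^23 ≡ 46; 5^2 ≡ 25 — none is 1, so 5 is a primitive root.
The smallest primitive root modulo 47 is 5.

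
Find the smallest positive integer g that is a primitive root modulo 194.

5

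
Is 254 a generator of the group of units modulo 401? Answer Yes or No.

No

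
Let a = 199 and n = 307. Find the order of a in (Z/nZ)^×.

51

By Lagrange's theorem, ord_307(199) divides φ(307) = 307 − 1 = 306 = 2 · 3^2 · 17.
Divisors of 306: 1, 2, 3, 6, 9, 17, 18, 34, 51, 102, 153, 306.
Check 199^d mod 307 for each divisor in increasing order:
199^1 ≡ 199
199^2 ≡ 305
199^3 ≡ 216
199^6 ≡ 299
199^9 ≡ 114
199^17 ≡ 289
199^18 ≡ 102
199^34 ≡ 17
199^51 ≡ 1
So ord_307(199) = 51.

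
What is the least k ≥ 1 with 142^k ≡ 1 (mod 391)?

176

Since 142 ∈ (Z/391Z)^×, its order divides φ(391) = φ(17·23) = (17−1)·(23−1) = 16·22 = 352 = 2^5 · 11.
Divisors of 352: 1, 2, 4, 8, 11, 16, 22, 32, 44, 88, 176, 352.
Compute 142^d (mod 391) for the divisors d until we hit 1:
142^1 ≡ 142 (mod 391)
142^2 ≡ 223 (mod 391)
142^4 ≡ 72 (mod 391)
142^8 ≡ 101 (mod 391)
142^11 ≡ 277 (mod 391)
142^16 ≡ 35 (mod 391)
142^22 ≡ 93 (mod 391)
142^32 ≡ 52 (mod 391)
142^44 ≡ 47 (mod 391)
142^88 ≡ 254 (mod 391)
142^176 ≡ 1 (mod 391) ✓
The smallest such exponent is 176, so the order of 142 is 176.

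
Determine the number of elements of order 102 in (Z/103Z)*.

φ(103) = 103 − 1 = 102 = 2 · 3 · 17.
(Z/103Z)^× is cyclic (|G| = 102); a cyclic group of order m has exactly φ(d) elements of each order d | m, and none otherwise.
102 = 2 · 3 · 17 divides 102, and φ(102) = 32.

32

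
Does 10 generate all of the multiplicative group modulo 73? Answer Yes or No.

No

φ(73) = 73 − 1 = 72 = 2^3 · 3^2.
It suffices to check that the order of 10 is not a proper divisor of 72: compute 10^(72/q) for q ∈ {2, 3}.
10^36 ≡ 72 (mod 73)  [q = 2: ≢ 1 ✓]
10^24 ≡ 1 (mod 73)  [q = 3: ≡ 1 ✗]
Since 10^24 ≡ 1, the order of 10 divides 24 < 72, so 10 is not a primitive root.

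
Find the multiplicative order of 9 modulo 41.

4

ord(9) | φ(41) = 41 − 1 = 40 = 2^3 · 5.
Divisors of 40: 1, 2, 4, 5, 8, 10, 20, 40.
Check 9^d mod 41 for each divisor in increasing order:
9^1 ≡ 9 (mod 41)
9^2 ≡ 40 (mod 41)
9^4 ≡ 1 (mod 41) ✓
Hence ord(9) = 4.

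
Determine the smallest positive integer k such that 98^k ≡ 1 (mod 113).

ord(98) | φ(113) = 113 − 1 = 112 = 2^4 · 7.
Divisors of 112: 1, 2, 4, 7, 8, 14, 16, 28, 56, 112.
Check 98^d mod 113 for each divisor in increasing order:
98^1 ≡ 98 (mod 113)
98^2 ≡ 112 (mod 113)
98^4 ≡ 1 (mod 113) ✓
The smallest such exponent is 4, so the order of 98 is 4.

4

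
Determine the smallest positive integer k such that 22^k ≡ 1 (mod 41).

40

Since 22 ∈ (Z/41Z)^×, its order divides φ(41) = 41 − 1 = 40 = 2^3 · 5.
Divisors of 40: 1, 2, 4, 5, 8, 10, 20, 40.
Compute 22^d (mod 41) for the divisors d until we hit 1:
22^1 ≡ 22 (mod 41)
22^2 ≡ 33 (mod 41)
22^4 ≡ 23 (mod 41)
22^5 ≡ 14 (mod 41)
22^8 ≡ 37 (mod 41)
22^10 ≡ 32 (mod 41)
22^20 ≡ 40 (mod 41)
22^40 ≡ 1 (mod 41) ✓
So ord_41(22) = 40.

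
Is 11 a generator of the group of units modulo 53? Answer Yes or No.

No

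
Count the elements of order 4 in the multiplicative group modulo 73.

φ(73) = 73 − 1 = 72 = 2^3 · 3^2.
(Z/73Z)^× is cyclic (|G| = 72); a cyclic group of order m has exactly φ(d) elements of each order d | m, and none otherwise.
4 = 2^2 divides 72, and φ(4) = 2.

2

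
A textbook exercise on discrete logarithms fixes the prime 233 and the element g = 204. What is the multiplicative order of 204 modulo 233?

29

ord(204) | φ(233) = 233 − 1 = 232 = 2^3 · 29.
Divisors of 232: 1, 2, 4, 8, 29, 58, 116, 232.
Compute 204^d (mod 233) for the divisors d until we hit 1:
204^1 ≡ 204 (mod 233)
204^2 ≡ 142 (mod 233)
204^4 ≡ 126 (mod 233)
204^8 ≡ 32 (mod 233)
204^29 ≡ 1 (mod 233) ✓
The smallest such exponent is 29, so the order of 204 is 29.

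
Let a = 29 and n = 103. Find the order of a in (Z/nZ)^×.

51

Since 29 ∈ (Z/103Z)^×, its order divides φ(103) = 103 − 1 = 102 = 2 · 3 · 17.
Divisors of 102: 1, 2, 3, 6, 17, 34, 51, 102.
Compute 29^d (mod 103) for the divisors d until we hit 1:
29^1 ≡ 29
29^2 ≡ 17
29^3 ≡ 81
29^6 ≡ 72
29^17 ≡ 56
29^34 ≡ 46
29^51 ≡ 1
Therefore the multiplicative order of 29 modulo 103 is 51.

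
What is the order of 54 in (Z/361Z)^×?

9

The order of 54 must divide φ(361) = φ(19^2) = 19·(19−1) = 342 = 2 · 3^2 · 19.
Divisors of 342: 1, 2, 3, 6, 9, 18, 19, 38, 57, 114, 171, 342.
Check 54^d mod 361 for each divisor in increasing order:
54^1 ≡ 54 (mod 361)
54^2 ≡ 28 (mod 361)
54^3 ≡ 68 (mod 361)
54^6 ≡ 292 (mod 361)
54^9 ≡ 1 (mod 361) ✓
The smallest such exponent is 9, so the order of 54 is 9.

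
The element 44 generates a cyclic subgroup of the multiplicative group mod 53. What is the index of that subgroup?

ord(44) | φ(53) = 53 − 1 = 52 = 2^2 · 13.
Divisors of 52: 1, 2, 4, 13, 26, 52.
Check 44^d mod 53 for each divisor in increasing order:
44^1 ≡ 44 (mod 53)
44^2 ≡ 28 (mod 53)
44^4 ≡ 42 (mod 53)
44^13 ≡ 1 (mod 53) ✓
So ord_53(44) = 13, hence |⟨44⟩| = 13.
Index = |(Z/53Z)^×| / |⟨44⟩| = 52 / 13 = 4.

4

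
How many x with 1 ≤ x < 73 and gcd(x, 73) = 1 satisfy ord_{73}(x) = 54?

0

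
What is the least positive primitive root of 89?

3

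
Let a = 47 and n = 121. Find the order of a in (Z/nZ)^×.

By Lagrange's theorem, ord_121(47) divides φ(121) = φ(11^2) = 11·(11−1) = 110 = 2 · 5 · 11.
Divisors of 110: 1, 2, 5, 10, 11, 22, 55, 110.
Evaluate successive powers at the divisors of 110:
47^1 ≡ 47 (mod 121)
47^2 ≡ 31 (mod 121)
47^5 ≡ 34 (mod 121)
47^10 ≡ 67 (mod 121)
47^11 ≡ 3 (mod 121)
47^22 ≡ 9 (mod 121)
47^55 ≡ 1 (mod 121) ✓
The smallest such exponent is 55, so the order of 47 is 55.

55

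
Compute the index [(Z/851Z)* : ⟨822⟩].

ord(822) | φ(851) = φ(23·37) = (23−1)·(37−1) = 22·36 = 792 = 2^3 · 3^2 · 11.
Divisors of 792: 1, 2, 3, 4, 6, 8, 9, 11, 12, 18, 22, 24, 33, 36, 44, 66, 72, 88, 99, 132, 198, 264, 396, 792.
Compute 822^d (mod 851) for the divisors d until we hit 1:
822^1 ≡ 822 (mod 851)
822^2 ≡ 841 (mod 851)
822^3 ≡ 290 (mod 851)
822^4 ≡ 100 (mod 851)
822^6 ≡ 702 (mod 851)
822^8 ≡ 639 (mod 851)
822^9 ≡ 191 (mod 851)
822^11 ≡ 643 (mod 851)
822^12 ≡ 75 (mod 851)
822^18 ≡ 739 (mod 851)
822^22 ≡ 714 (mod 851)
822^24 ≡ 519 (mod 851)
822^33 ≡ 413 (mod 851)
822^36 ≡ 630 (mod 851)
822^44 ≡ 47 (mod 851)
822^66 ≡ 369 (mod 851)
822^72 ≡ 334 (mod 851)
822^88 ≡ 507 (mod 851)
822^99 ≡ 68 (mod 851)
822^132 ≡ 1 (mod 851) ✓
So ord_851(822) = 132, hence |⟨822⟩| = 132.
[(Z/851Z)^× : ⟨822⟩] = 792/132 = 6.

6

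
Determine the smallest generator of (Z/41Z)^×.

φ(41) = 41 − 1 = 40 = 2^3 · 5.
g is a primitive root iff g^(40/q) ≢ 1 (mod 41) for each prime q ∈ {2, 5}.
g = 2: 2^20 ≡ 1 — hits 1, so not a primitive root.
g = 3: 3^20 ≡ 40; 3^8 ≡ 1 — hits 1, so not a primitive root.
g = 4: 4^20 ≡ 1 — hits 1, so not a primitive root.
g = 5: 5^20 ≡ 1 — hits 1, so not a primitive root.
g = 6: 6^20 ≡ 40; 6^8 ≡ 10 — none is 1, so 6 is a primitive root.
Hence the least primitive root of 41 is 6.

6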